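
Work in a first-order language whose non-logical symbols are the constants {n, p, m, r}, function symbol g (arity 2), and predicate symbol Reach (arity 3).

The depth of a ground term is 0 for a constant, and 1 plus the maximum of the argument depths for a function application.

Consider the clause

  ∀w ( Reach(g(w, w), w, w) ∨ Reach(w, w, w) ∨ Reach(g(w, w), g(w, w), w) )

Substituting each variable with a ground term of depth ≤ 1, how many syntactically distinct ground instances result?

Ground terms of depth ≤ 1:
  Write N_k for the number of ground terms of depth ≤ k. A term of depth ≤ k is either a constant or a function symbol applied to arguments of depth ≤ k−1, so N_k = 4 + N_{k-1}^2.
  N_0 = 4
  N_1 = 4 + 4^2 = 20
So there are 20 ground terms available for substitution.
There is 1 variable to instantiate (w),  occurring in at least one literal, so different choices give different ground instances.
Number of ground instances = 20.

20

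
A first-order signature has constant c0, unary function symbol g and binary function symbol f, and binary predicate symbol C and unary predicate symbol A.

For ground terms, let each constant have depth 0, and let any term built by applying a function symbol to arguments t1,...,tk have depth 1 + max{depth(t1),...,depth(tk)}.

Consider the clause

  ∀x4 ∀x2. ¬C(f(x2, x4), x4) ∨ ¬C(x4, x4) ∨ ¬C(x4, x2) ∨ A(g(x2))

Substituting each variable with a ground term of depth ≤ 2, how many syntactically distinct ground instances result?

Ground terms of depth ≤ 2:
  Let N_k = |{terms of depth ≤ k}|. Then N_0 = 1 and N_k = 1 + N_{k-1} + N_{k-1}^2 for k ≥ 1 (one summand per function symbol, arity giving the exponent).
  N_0 = 1
  N_1 = 1 + 1 + 1^2 = 3
  N_2 = 1 + 3 + 3^2 = 13
So there are 13 ground terms available for substitution.
There are 2 variables to instantiate (x4, x2), each occurring in at least one literal, so different choices give different ground instances.
Number of ground instances = 13^2 = 169.

169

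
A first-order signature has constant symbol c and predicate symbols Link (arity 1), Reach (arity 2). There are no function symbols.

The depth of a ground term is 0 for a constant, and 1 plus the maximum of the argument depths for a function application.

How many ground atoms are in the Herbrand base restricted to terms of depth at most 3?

First count ground terms of depth ≤ 3.
With no function symbols every ground term is a constant, so there is exactly 1 ground term at every depth bound.
N_0 = 1
N_1 = 1
N_2 = 1
N_3 = 1
Explicitly: c.
So |H| = 1.
A ground atom is a predicate applied to a tuple of terms from H, so the count is the sum over predicates of |H|^arity:
  Link: 1;  Reach: 1^2 = 1
Total ground atoms: 1 + 1 = 2.

2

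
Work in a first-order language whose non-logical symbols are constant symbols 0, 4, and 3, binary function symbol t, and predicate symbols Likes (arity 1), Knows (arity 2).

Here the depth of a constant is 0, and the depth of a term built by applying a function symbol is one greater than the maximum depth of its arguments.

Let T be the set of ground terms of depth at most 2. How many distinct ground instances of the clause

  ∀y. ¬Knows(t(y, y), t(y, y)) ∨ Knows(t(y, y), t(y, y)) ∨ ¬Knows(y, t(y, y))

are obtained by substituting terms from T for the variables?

Ground terms of depth ≤ 2:
  Let N_k = |{terms of depth ≤ k}|. Then N_0 = 3 and N_k = 3 + N_{k-1}^2 for k ≥ 1 (one summand per function symbol, arity giving the exponent).
  N_0 = 3
  N_1 = 3 + 3^2 = 12
  N_2 = 3 + 12^2 = 147
So there are 147 ground terms available for substitution.
There is 1 variable to instantiate (y),  occurring in at least one literal, so different choices give different ground instances.
Number of ground instances = 147.

147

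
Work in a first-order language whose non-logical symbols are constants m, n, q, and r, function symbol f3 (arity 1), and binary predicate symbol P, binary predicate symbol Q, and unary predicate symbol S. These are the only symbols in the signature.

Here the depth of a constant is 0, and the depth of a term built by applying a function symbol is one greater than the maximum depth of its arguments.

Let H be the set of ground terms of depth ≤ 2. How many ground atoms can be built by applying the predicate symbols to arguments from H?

First count ground terms of depth ≤ 2.
Let N_k = |{terms of depth ≤ k}|. Then N_0 = 4 and N_k = 4 + N_{k-1} for k ≥ 1 (one summand per function symbol, arity giving the exponent).
N_0 = 4
N_1 = 4 + 4 = 8
N_2 = 4 + 8 = 12
Explicitly: m, n, q, r, f3(m), f3(n), f3(q), f3(r), f3(f3(m)), f3(f3(n)), f3(f3(q)), f3(f3(r)).
So |H| = 12.
For each predicate symbol, the number of ground atoms is |H| raised to its arity; summing:
  P: 12^2 = 144;  Q: 12^2 = 144;  S: 12
Total ground atoms: 144 + 144 + 12 = 300.

300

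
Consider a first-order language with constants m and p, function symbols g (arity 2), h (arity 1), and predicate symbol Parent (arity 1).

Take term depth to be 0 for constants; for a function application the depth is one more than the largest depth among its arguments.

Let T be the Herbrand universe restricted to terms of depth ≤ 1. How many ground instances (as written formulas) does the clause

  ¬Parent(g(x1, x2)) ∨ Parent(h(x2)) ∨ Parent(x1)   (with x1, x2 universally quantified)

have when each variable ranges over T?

Ground terms of depth ≤ 1:
  Write N_k for the number of ground terms of depth ≤ k. A term of depth ≤ k is either a constant or a function symbol applied to arguments of depth ≤ k−1, so N_k = 2 + N_{k-1}^2 + N_{k-1}.
  N_0 = 2
  N_1 = 2 + 2^2 + 2 = 8
  Explicitly: m, p, g(m, m), g(m, p), g(p, m), g(p, p), h(m), h(p).
So there are 8 ground terms available for substitution.
Each of x1, x2 ranges independently over the available ground terms, and distinct assignments produce distinct instances.
Number of ground instances = 8^2 = 64.

64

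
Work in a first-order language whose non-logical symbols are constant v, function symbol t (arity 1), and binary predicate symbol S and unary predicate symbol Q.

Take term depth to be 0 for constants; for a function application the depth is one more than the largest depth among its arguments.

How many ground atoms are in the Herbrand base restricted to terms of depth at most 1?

6

First count ground terms of depth ≤ 1.
If N_k denotes the number of depth-≤k ground terms, the 1 constant gives N_0 = 1, and each function symbol of arity r contributes N_{k-1}^r new terms at level k: N_k = 1 + N_{k-1}.
N_0 = 1
N_1 = 1 + 1 = 2
Explicitly: v, t(v).
So |H| = 2.
A ground atom is a predicate applied to a tuple of terms from H, so the count is the sum over predicates of |H|^arity:
  S: 2^2 = 4;  Q: 2
Total ground atoms: 4 + 2 = 6.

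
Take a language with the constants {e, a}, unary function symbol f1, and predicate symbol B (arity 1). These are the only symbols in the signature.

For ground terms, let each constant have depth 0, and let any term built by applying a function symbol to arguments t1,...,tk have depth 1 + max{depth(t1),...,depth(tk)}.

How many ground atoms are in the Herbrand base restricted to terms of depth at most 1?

First count ground terms of depth ≤ 1.
Count level by level. With function symbols f1/1, the terms of depth ≤ k are the 2 constants together with each function applied to depth-≤(k−1) tuples, so N_k = 2 + N_{k-1}.
N_0 = 2
N_1 = 2 + 2 = 4
So |H| = 4.
Ground atoms are formed by filling each argument slot of a predicate with a term from H, so an r-ary predicate gives |H|^r atoms:
  B: 4
Total ground atoms: 4.

4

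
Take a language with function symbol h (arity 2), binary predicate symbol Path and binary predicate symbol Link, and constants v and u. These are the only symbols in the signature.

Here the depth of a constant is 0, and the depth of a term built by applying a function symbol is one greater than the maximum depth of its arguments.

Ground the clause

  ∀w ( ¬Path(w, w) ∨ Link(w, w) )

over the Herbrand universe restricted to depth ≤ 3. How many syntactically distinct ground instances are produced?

1446

Ground terms of depth ≤ 3:
  Write N_k for the number of ground terms of depth ≤ k. A term of depth ≤ k is either a constant or a function symbol applied to arguments of depth ≤ k−1, so N_k = 2 + N_{k-1}^2.
  N_0 = 2
  N_1 = 2 + 2^2 = 6
  N_2 = 2 + 6^2 = 38
  N_3 = 2 + 38^2 = 1446
So there are 1446 ground terms available for substitution.
There is 1 variable to instantiate (w),  occurring in at least one literal, so different choices give different ground instances.
Number of ground instances = 1446.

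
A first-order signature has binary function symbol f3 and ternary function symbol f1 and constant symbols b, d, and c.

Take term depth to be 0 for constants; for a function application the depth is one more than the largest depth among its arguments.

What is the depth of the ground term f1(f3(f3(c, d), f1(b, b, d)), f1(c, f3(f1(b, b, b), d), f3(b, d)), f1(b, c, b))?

depth(f3(c, d)) = 1 + max(0, 0) = 1
depth(f1(b, b, d)) = 1 + max(0, 0, 0) = 1
depth(f3(f3(c, d), f1(b, b, d))) = 1 + max(1, 1) = 2
depth(f1(b, b, b)) = 1 + max(0, 0, 0) = 1
depth(f3(f1(b, b, b), d)) = 1 + max(1, 0) = 2
depth(f3(b, d)) = 1 + max(0, 0) = 1
depth(f1(c, f3(f1(b, b, b), d), f3(b, d))) = 1 + max(0, 2, 1) = 3
depth(f1(b, c, b)) = 1 + max(0, 0, 0) = 1
depth(f1(f3(f3(c, d), f1(b, b, d)), f1(c, f3(f1(b, b, b), d), f3(b, d)), f1(b, c, b))) = 1 + max(2, 3, 1) = 4

4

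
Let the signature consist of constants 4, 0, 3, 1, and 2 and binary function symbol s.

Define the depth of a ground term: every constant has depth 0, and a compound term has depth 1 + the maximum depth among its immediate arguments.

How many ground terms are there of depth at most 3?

Write N_k for the number of ground terms of depth ≤ k. A term of depth ≤ k is either a constant or a function symbol applied to arguments of depth ≤ k−1, so N_k = 5 + N_{k-1}^2.
N_0 = 5
N_1 = 5 + 5^2 = 30
N_2 = 5 + 30^2 = 905
N_3 = 5 + 905^2 = 819030

819030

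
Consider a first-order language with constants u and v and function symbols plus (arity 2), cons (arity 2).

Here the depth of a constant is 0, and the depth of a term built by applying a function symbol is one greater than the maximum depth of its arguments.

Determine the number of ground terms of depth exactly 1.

Let N_k = |{terms of depth ≤ k}|. Then N_0 = 2 and N_k = 2 + N_{k-1}^2 + N_{k-1}^2 for k ≥ 1 (one summand per function symbol, arity giving the exponent).
N_0 = 2
N_1 = 2 + 2^2 + 2^2 = 10
Terms of depth exactly 1: N_1 − N_0 = 10 − 2 = 8.

8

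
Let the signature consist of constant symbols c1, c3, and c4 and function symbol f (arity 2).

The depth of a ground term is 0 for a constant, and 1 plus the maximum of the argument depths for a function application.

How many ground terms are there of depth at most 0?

3

Let N_k = |{terms of depth ≤ k}|. Then N_0 = 3 and N_k = 3 + N_{k-1}^2 for k ≥ 1 (one summand per function symbol, arity giving the exponent).
N_0 = 3
Explicitly: c1, c3, c4.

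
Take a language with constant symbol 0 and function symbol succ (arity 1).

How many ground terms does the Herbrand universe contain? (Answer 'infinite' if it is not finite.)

The signature has at least one function symbol (succ, arity 1) and at least one constant (0).
Iterating succ gives infinitely many distinct ground terms: 0, succ(0), succ(succ(0)), ...
So the Herbrand universe is infinite.

infinite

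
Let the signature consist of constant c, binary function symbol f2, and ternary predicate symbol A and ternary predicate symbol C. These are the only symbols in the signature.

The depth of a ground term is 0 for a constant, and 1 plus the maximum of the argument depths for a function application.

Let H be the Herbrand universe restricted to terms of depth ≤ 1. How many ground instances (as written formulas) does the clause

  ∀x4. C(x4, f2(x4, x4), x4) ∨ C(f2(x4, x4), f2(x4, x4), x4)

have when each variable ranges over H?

Ground terms of depth ≤ 1:
  Count level by level. With function symbols f2/2, the terms of depth ≤ k are the 1 constant together with each function applied to depth-≤(k−1) tuples, so N_k = 1 + N_{k-1}^2.
  N_0 = 1
  N_1 = 1 + 1^2 = 2
  Explicitly: c, f2(c, c).
So there are 2 ground terms available for substitution.
The clause has 1 distinct variable (x4), which appears in the body. In the free term algebra distinct substitutions yield syntactically distinct ground instances.
Number of ground instances = 2.

2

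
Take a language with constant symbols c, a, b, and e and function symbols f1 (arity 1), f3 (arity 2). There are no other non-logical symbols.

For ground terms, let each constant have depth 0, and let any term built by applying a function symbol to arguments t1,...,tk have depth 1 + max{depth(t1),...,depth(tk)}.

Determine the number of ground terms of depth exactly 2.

Write N_k for the number of ground terms of depth ≤ k. A term of depth ≤ k is either a constant or a function symbol applied to arguments of depth ≤ k−1, so N_k = 4 + N_{k-1} + N_{k-1}^2.
N_0 = 4
N_1 = 4 + 4 + 4^2 = 24
N_2 = 4 + 24 + 24^2 = 604
Terms of depth exactly 2: N_2 − N_1 = 604 − 24 = 580.

580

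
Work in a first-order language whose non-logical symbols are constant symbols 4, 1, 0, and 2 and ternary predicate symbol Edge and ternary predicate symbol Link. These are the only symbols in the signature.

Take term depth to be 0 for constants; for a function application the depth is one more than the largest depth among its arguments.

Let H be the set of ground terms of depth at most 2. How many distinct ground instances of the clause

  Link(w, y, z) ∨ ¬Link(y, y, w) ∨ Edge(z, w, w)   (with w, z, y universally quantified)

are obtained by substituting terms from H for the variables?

64

Ground terms of depth ≤ 2:
  With no function symbols every ground term is a constant, so there are exactly 4 ground terms at every depth bound.
  N_0 = 4
  N_1 = 4
  N_2 = 4
  Explicitly: 4, 1, 0, 2.
So there are 4 ground terms available for substitution.
There are 3 variables to instantiate (w, z, y), each occurring in at least one literal, so different choices give different ground instances.
Number of ground instances = 4^3 = 64.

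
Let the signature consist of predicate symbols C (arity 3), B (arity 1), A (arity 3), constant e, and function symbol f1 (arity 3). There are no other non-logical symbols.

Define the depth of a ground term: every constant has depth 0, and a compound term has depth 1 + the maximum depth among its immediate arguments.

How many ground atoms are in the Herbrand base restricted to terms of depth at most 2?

First count ground terms of depth ≤ 2.
Write N_k for the number of ground terms of depth ≤ k. A term of depth ≤ k is either a constant or a function symbol applied to arguments of depth ≤ k−1, so N_k = 1 + N_{k-1}^3.
N_0 = 1
N_1 = 1 + 1^3 = 2
N_2 = 1 + 2^3 = 9
So |H| = 9.
For each predicate symbol, the number of ground atoms is |H| raised to its arity; summing:
  C: 9^3 = 729;  B: 9;  A: 9^3 = 729
Total ground atoms: 729 + 9 + 729 = 1467.

1467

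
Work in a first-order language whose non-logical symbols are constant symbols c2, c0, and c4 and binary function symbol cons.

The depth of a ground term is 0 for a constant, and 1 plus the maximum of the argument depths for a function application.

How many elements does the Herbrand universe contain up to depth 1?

Let N_k count ground terms of depth at most k. Each non-constant term of depth ≤ k is some function symbol applied to depth-≤(k−1) arguments, giving N_k = 3 + N_{k-1}^2.
N_0 = 3
N_1 = 3 + 3^2 = 12

12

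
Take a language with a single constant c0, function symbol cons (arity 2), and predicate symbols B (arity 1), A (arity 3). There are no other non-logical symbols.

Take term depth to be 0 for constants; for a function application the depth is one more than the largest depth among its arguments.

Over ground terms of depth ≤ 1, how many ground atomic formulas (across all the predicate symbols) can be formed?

10

First count ground terms of depth ≤ 1.
Let N_k = |{terms of depth ≤ k}|. Then N_0 = 1 and N_k = 1 + N_{k-1}^2 for k ≥ 1 (one summand per function symbol, arity giving the exponent).
N_0 = 1
N_1 = 1 + 1^2 = 2
Explicitly: c0, cons(c0, c0).
So |H| = 2.
For each predicate symbol, the number of ground atoms is |H| raised to its arity; summing:
  B: 2;  A: 2^3 = 8
Total ground atoms: 2 + 8 = 10.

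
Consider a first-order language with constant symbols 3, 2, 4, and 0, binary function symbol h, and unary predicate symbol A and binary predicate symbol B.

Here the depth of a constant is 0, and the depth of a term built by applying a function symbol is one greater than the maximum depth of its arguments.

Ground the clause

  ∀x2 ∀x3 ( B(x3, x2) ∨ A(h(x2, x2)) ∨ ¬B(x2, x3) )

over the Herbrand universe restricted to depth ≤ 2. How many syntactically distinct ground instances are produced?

163216

Ground terms of depth ≤ 2:
  Let N_k = |{terms of depth ≤ k}|. Then N_0 = 4 and N_k = 4 + N_{k-1}^2 for k ≥ 1 (one summand per function symbol, arity giving the exponent).
  N_0 = 4
  N_1 = 4 + 4^2 = 20
  N_2 = 4 + 20^2 = 404
So there are 404 ground terms available for substitution.
Each of x2, x3 ranges independently over the available ground terms, and distinct assignments produce distinct instances.
Number of ground instances = 404^2 = 163216.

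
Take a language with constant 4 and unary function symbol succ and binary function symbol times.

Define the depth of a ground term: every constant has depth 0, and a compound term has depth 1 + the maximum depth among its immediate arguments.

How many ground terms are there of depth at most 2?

If N_k denotes the number of depth-≤k ground terms, the 1 constant gives N_0 = 1, and each function symbol of arity r contributes N_{k-1}^r new terms at level k: N_k = 1 + N_{k-1} + N_{k-1}^2.
N_0 = 1
N_1 = 1 + 1 + 1^2 = 3
N_2 = 1 + 3 + 3^2 = 13

13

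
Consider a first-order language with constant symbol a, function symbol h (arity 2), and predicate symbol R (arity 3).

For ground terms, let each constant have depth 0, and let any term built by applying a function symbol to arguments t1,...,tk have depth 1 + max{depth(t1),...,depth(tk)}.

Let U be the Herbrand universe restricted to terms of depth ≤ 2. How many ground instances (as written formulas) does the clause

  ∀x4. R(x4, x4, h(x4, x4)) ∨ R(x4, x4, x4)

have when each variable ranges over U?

5

Ground terms of depth ≤ 2:
  Let N_k count ground terms of depth at most k. Each non-constant term of depth ≤ k is some function symbol applied to depth-≤(k−1) arguments, giving N_k = 1 + N_{k-1}^2.
  N_0 = 1
  N_1 = 1 + 1^2 = 2
  N_2 = 1 + 2^2 = 5
  Explicitly: a, h(a, a), h(a, h(a, a)), h(h(a, a), a), h(h(a, a), h(a, a)).
So there are 5 ground terms available for substitution.
There is 1 variable to instantiate (x4),  occurring in at least one literal, so different choices give different ground instances.
Number of ground instances = 5.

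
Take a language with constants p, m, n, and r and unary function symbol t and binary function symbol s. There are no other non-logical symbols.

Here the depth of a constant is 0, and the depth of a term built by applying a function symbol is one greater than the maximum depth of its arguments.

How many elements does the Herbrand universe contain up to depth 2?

Let N_k count ground terms of depth at most k. Each non-constant term of depth ≤ k is some function symbol applied to depth-≤(k−1) arguments, giving N_k = 4 + N_{k-1} + N_{k-1}^2.
N_0 = 4
N_1 = 4 + 4 + 4^2 = 24
N_2 = 4 + 24 + 24^2 = 604

604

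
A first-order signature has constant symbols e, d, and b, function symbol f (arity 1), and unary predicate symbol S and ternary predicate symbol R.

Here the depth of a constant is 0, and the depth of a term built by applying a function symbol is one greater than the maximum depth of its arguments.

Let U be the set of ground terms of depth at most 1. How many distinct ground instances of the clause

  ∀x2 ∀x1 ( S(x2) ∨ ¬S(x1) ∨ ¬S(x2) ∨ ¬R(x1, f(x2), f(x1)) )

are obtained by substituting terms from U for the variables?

36

Ground terms of depth ≤ 1:
  Count level by level. With function symbols f/1, the terms of depth ≤ k are the 3 constants together with each function applied to depth-≤(k−1) tuples, so N_k = 3 + N_{k-1}.
  N_0 = 3
  N_1 = 3 + 3 = 6
So there are 6 ground terms available for substitution.
The body mentions every one of the 2 quantified variables; since ground terms form a free algebra, no two substitutions collapse to the same formula.
Number of ground instances = 6^2 = 36.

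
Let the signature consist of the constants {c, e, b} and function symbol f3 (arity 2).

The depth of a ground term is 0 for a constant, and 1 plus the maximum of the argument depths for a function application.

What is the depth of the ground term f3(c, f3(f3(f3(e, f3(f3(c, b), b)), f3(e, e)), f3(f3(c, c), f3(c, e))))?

depth(f3(c, b)) = 1 + max(0, 0) = 1
depth(f3(f3(c, b), b)) = 1 + max(1, 0) = 2
depth(f3(e, f3(f3(c, b), b))) = 1 + max(0, 2) = 3
depth(f3(e, e)) = 1 + max(0, 0) = 1
depth(f3(f3(e, f3(f3(c, b), b)), f3(e, e))) = 1 + max(3, 1) = 4
depth(f3(c, c)) = 1 + max(0, 0) = 1
depth(f3(c, e)) = 1 + max(0, 0) = 1
depth(f3(f3(c, c), f3(c, e))) = 1 + max(1, 1) = 2
depth(f3(f3(f3(e, f3(f3(c, b), b)), f3(e, e)), f3(f3(c, c), f3(c, e)))) = 1 + max(4, 2) = 5
depth(f3(c, f3(f3(f3(e, f3(f3(c, b), b)), f3(e, e)), f3(f3(c, c), f3(c, e))))) = 1 + max(0, 5) = 6

6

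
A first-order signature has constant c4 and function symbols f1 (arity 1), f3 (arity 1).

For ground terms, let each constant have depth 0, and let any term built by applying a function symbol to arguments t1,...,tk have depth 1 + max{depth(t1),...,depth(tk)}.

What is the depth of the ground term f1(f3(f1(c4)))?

3

depth(f1(c4)) = 1 + depth(c4) = 1 + 0 = 1
depth(f3(f1(c4))) = 1 + depth(f1(c4)) = 1 + 1 = 2
depth(f1(f3(f1(c4)))) = 1 + depth(f3(f1(c4))) = 1 + 2 = 3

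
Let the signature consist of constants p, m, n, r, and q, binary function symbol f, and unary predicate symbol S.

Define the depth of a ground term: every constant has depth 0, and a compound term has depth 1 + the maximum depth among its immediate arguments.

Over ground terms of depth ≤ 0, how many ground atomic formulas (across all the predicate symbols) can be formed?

5

First count ground terms of depth ≤ 0.
Write N_k for the number of ground terms of depth ≤ k. A term of depth ≤ k is either a constant or a function symbol applied to arguments of depth ≤ k−1, so N_k = 5 + N_{k-1}^2.
N_0 = 5
So |H| = 5.
Each predicate of arity r yields |H|^r ground atoms (one per choice of an r-tuple from H):
  S: 5
Total ground atoms: 5.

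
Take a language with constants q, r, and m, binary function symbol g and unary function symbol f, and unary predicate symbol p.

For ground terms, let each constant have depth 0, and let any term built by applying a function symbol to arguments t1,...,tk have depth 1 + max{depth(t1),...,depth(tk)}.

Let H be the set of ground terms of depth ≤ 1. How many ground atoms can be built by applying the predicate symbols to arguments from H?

First count ground terms of depth ≤ 1.
Let N_k = |{terms of depth ≤ k}|. Then N_0 = 3 and N_k = 3 + N_{k-1}^2 + N_{k-1} for k ≥ 1 (one summand per function symbol, arity giving the exponent).
N_0 = 3
N_1 = 3 + 3^2 + 3 = 15
So |H| = 15.
Ground atoms are formed by filling each argument slot of a predicate with a term from H, so an r-ary predicate gives |H|^r atoms:
  p: 15
Total ground atoms: 15.

15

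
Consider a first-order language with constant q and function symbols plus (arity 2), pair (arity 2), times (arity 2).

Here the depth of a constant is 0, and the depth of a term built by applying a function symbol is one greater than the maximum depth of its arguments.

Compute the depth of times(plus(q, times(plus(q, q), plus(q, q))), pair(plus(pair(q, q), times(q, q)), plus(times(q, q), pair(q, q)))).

depth(plus(q, q)) = 1 + max(0, 0) = 1
depth(times(plus(q, q), plus(q, q))) = 1 + max(1, 1) = 2
depth(plus(q, times(plus(q, q), plus(q, q)))) = 1 + max(0, 2) = 3
depth(pair(q, q)) = 1 + max(0, 0) = 1
depth(times(q, q)) = 1 + max(0, 0) = 1
depth(plus(pair(q, q), times(q, q))) = 1 + max(1, 1) = 2
depth(plus(times(q, q), pair(q, q))) = 1 + max(1, 1) = 2
depth(pair(plus(pair(q, q), times(q, q)), plus(times(q, q), pair(q, q)))) = 1 + max(2, 2) = 3
depth(times(plus(q, times(plus(q, q), plus(q, q))), pair(plus(pair(q, q), times(q, q)), plus(times(q, q), pair(q, q))))) = 1 + max(3, 3) = 4

4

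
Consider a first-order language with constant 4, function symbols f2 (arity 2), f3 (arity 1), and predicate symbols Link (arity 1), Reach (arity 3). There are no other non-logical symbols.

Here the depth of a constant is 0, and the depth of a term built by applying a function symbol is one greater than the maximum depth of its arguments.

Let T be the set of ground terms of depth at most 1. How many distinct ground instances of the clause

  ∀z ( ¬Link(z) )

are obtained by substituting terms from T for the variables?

Ground terms of depth ≤ 1:
  Write N_k for the number of ground terms of depth ≤ k. A term of depth ≤ k is either a constant or a function symbol applied to arguments of depth ≤ k−1, so N_k = 1 + N_{k-1}^2 + N_{k-1}.
  N_0 = 1
  N_1 = 1 + 1^2 + 1 = 3
So there are 3 ground terms available for substitution.
There is 1 variable to instantiate (z),  occurring in at least one literal, so different choices give different ground instances.
Number of ground instances = 3.

3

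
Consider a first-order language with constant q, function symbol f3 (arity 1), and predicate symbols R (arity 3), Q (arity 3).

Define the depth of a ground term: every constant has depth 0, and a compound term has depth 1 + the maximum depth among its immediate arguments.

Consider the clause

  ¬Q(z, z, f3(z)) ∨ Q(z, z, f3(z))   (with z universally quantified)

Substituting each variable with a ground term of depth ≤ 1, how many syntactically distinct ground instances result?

2

Ground terms of depth ≤ 1:
  If N_k denotes the number of depth-≤k ground terms, the 1 constant gives N_0 = 1, and each function symbol of arity r contributes N_{k-1}^r new terms at level k: N_k = 1 + N_{k-1}.
  N_0 = 1
  N_1 = 1 + 1 = 2
So there are 2 ground terms available for substitution.
The variable z ranges independently over the available ground terms, and distinct assignments produce distinct instances.
Number of ground instances = 2.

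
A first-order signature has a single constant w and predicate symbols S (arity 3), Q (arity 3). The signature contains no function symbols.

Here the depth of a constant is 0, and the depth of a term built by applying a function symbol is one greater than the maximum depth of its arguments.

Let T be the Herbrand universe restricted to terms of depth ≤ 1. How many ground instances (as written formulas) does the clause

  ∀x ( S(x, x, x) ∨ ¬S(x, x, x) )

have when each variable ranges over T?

Ground terms of depth ≤ 1:
  With no function symbols every ground term is a constant, so there is exactly 1 ground term at every depth bound.
  N_0 = 1
  N_1 = 1
  Explicitly: w.
So there is exactly 1 ground term available for substitution.
There is 1 variable to instantiate (x),  occurring in at least one literal, so different choices give different ground instances.
Number of ground instances = 1.

1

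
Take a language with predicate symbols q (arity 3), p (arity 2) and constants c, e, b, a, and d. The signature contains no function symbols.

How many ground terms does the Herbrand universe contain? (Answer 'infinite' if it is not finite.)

5

There are no function symbols, so every ground term is one of the 5 constants.
The Herbrand universe is {c, e, b, a, d}, which is finite with 5 elements.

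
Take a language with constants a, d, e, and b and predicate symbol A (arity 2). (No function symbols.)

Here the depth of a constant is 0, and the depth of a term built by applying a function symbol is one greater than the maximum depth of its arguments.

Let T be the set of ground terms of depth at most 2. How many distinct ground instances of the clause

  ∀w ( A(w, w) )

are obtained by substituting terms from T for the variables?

4

Ground terms of depth ≤ 2:
  With no function symbols every ground term is a constant, so there are exactly 4 ground terms at every depth bound.
  N_0 = 4
  N_1 = 4
  N_2 = 4
So there are 4 ground terms available for substitution.
The body mentions the single quantified variable w; since ground terms form a free algebra, no two substitutions collapse to the same formula.
Number of ground instances = 4.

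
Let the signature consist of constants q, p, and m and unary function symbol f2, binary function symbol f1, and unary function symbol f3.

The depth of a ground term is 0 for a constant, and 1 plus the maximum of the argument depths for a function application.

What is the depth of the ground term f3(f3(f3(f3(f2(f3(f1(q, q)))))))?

7

depth(f1(q, q)) = 1 + max(0, 0) = 1
depth(f3(f1(q, q))) = 1 + depth(f1(q, q)) = 1 + 1 = 2
depth(f2(f3(f1(q, q)))) = 1 + depth(f3(f1(q, q))) = 1 + 2 = 3
depth(f3(f2(f3(f1(q, q))))) = 1 + depth(f2(f3(f1(q, q)))) = 1 + 3 = 4
depth(f3(f3(f2(f3(f1(q, q)))))) = 1 + depth(f3(f2(f3(f1(q, q))))) = 1 + 4 = 5
depth(f3(f3(f3(f2(f3(f1(q, q))))))) = 1 + depth(f3(f3(f2(f3(f1(q, q)))))) = 1 + 5 = 6
depth(f3(f3(f3(f3(f2(f3(f1(q, q)))))))) = 1 + depth(f3(f3(f3(f2(f3(f1(q, q))))))) = 1 + 6 = 7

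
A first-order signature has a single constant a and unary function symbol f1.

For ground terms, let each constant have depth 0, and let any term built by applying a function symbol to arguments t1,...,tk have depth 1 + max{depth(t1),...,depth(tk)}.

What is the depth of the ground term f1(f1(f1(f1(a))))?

4

depth(f1(a)) = 1 + depth(a) = 1 + 0 = 1
depth(f1(f1(a))) = 1 + depth(f1(a)) = 1 + 1 = 2
depth(f1(f1(f1(a)))) = 1 + depth(f1(f1(a))) = 1 + 2 = 3
depth(f1(f1(f1(f1(a))))) = 1 + depth(f1(f1(f1(a)))) = 1 + 3 = 4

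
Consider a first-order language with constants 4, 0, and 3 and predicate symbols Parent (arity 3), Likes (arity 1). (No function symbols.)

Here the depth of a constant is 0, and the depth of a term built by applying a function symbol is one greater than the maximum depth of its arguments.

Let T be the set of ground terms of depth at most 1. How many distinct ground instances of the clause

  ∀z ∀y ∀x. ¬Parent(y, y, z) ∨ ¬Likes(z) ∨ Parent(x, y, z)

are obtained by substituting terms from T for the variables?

Ground terms of depth ≤ 1:
  With no function symbols every ground term is a constant, so there are exactly 3 ground terms at every depth bound.
  N_0 = 3
  N_1 = 3
So there are 3 ground terms available for substitution.
The clause has 3 distinct variables (z, y, x), each appearing in the body. In the free term algebra distinct substitutions yield syntactically distinct ground instances.
Number of ground instances = 3^3 = 27.

27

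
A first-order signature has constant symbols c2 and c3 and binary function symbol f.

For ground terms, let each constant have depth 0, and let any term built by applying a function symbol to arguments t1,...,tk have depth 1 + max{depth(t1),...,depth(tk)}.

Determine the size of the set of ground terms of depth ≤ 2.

Write N_k for the number of ground terms of depth ≤ k. A term of depth ≤ k is either a constant or a function symbol applied to arguments of depth ≤ k−1, so N_k = 2 + N_{k-1}^2.
N_0 = 2
N_1 = 2 + 2^2 = 6
N_2 = 2 + 6^2 = 38

38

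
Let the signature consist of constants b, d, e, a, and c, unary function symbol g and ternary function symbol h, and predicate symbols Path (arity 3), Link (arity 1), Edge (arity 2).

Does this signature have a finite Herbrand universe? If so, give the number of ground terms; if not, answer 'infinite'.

The signature has at least one function symbol (g, arity 1) and at least one constant (b).
Iterating g gives infinitely many distinct ground terms: b, g(b), g(g(b)), ...
So the Herbrand universe is infinite.

infinite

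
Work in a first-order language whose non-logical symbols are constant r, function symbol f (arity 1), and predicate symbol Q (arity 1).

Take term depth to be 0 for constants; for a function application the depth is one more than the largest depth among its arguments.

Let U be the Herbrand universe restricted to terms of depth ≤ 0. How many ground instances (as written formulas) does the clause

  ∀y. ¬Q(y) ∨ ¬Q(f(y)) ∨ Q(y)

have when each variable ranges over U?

1

Ground terms of depth ≤ 0:
  Let N_k = |{terms of depth ≤ k}|. Then N_0 = 1 and N_k = 1 + N_{k-1} for k ≥ 1 (one summand per function symbol, arity giving the exponent).
  N_0 = 1
So there is exactly 1 ground term available for substitution.
The clause has 1 distinct variable (y), which appears in the body. In the free term algebra distinct substitutions yield syntactically distinct ground instances.
Number of ground instances = 1.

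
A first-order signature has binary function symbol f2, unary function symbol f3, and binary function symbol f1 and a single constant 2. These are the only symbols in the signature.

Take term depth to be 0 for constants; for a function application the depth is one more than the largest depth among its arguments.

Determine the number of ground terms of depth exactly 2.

Count level by level. With function symbols f2/2, f3/1, f1/2, the terms of depth ≤ k are the 1 constant together with each function applied to depth-≤(k−1) tuples, so N_k = 1 + N_{k-1}^2 + N_{k-1} + N_{k-1}^2.
N_0 = 1
N_1 = 1 + 1^2 + 1 + 1^2 = 4
N_2 = 1 + 4^2 + 4 + 4^2 = 37
Terms of depth exactly 2: N_2 − N_1 = 37 − 4 = 33.

33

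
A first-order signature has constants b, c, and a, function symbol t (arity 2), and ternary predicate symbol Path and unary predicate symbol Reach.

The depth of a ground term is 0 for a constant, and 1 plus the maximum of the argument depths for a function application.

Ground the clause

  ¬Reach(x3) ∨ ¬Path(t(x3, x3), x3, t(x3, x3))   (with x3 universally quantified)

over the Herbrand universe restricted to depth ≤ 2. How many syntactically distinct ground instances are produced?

Ground terms of depth ≤ 2:
  Let N_k count ground terms of depth at most k. Each non-constant term of depth ≤ k is some function symbol applied to depth-≤(k−1) arguments, giving N_k = 3 + N_{k-1}^2.
  N_0 = 3
  N_1 = 3 + 3^2 = 12
  N_2 = 3 + 12^2 = 147
So there are 147 ground terms available for substitution.
There is 1 variable to instantiate (x3),  occurring in at least one literal, so different choices give different ground instances.
Number of ground instances = 147.

147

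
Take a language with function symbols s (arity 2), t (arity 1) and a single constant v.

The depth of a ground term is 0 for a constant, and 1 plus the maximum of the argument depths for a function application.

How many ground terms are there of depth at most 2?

13

Let N_k = |{terms of depth ≤ k}|. Then N_0 = 1 and N_k = 1 + N_{k-1}^2 + N_{k-1} for k ≥ 1 (one summand per function symbol, arity giving the exponent).
N_0 = 1
N_1 = 1 + 1^2 + 1 = 3
N_2 = 1 + 3^2 + 3 = 13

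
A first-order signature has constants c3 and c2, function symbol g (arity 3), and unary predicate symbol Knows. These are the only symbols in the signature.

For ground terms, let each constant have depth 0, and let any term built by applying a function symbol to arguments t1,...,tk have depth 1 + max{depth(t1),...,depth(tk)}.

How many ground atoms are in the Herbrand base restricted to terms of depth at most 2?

1002

First count ground terms of depth ≤ 2.
Write N_k for the number of ground terms of depth ≤ k. A term of depth ≤ k is either a constant or a function symbol applied to arguments of depth ≤ k−1, so N_k = 2 + N_{k-1}^3.
N_0 = 2
N_1 = 2 + 2^3 = 10
N_2 = 2 + 10^3 = 1002
So |H| = 1002.
A ground atom is a predicate applied to a tuple of terms from H, so the count is the sum over predicates of |H|^arity:
  Knows: 1002
Total ground atoms: 1002.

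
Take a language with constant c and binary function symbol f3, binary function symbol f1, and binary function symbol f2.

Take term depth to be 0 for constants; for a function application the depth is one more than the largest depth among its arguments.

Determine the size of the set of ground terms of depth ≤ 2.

49

If N_k denotes the number of depth-≤k ground terms, the 1 constant gives N_0 = 1, and each function symbol of arity r contributes N_{k-1}^r new terms at level k: N_k = 1 + N_{k-1}^2 + N_{k-1}^2 + N_{k-1}^2.
N_0 = 1
N_1 = 1 + 1^2 + 1^2 + 1^2 = 4
N_2 = 1 + 4^2 + 4^2 + 4^2 = 49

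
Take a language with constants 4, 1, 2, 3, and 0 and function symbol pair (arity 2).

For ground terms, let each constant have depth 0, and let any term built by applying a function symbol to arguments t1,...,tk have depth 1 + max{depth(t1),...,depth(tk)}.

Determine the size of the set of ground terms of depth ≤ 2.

905

If N_k denotes the number of depth-≤k ground terms, the 5 constants give N_0 = 5, and each function symbol of arity r contributes N_{k-1}^r new terms at level k: N_k = 5 + N_{k-1}^2.
N_0 = 5
N_1 = 5 + 5^2 = 30
N_2 = 5 + 30^2 = 905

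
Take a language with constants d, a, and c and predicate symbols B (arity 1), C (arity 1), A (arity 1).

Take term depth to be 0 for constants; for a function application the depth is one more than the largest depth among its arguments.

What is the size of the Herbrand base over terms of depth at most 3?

9

First count ground terms of depth ≤ 3.
With no function symbols every ground term is a constant, so there are exactly 3 ground terms at every depth bound.
N_0 = 3
N_1 = 3
N_2 = 3
N_3 = 3
Explicitly: d, a, c.
So |H| = 3.
For each predicate symbol, the number of ground atoms is |H| raised to its arity; summing:
  B: 3;  C: 3;  A: 3
Total ground atoms: 3 + 3 + 3 = 9.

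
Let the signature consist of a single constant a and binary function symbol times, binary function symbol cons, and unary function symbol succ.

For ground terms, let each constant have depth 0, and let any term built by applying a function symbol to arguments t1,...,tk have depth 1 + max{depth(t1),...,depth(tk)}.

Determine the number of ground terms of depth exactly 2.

Write N_k for the number of ground terms of depth ≤ k. A term of depth ≤ k is either a constant or a function symbol applied to arguments of depth ≤ k−1, so N_k = 1 + N_{k-1}^2 + N_{k-1}^2 + N_{k-1}.
N_0 = 1
N_1 = 1 + 1^2 + 1^2 + 1 = 4
N_2 = 1 + 4^2 + 4^2 + 4 = 37
Terms of depth exactly 2: N_2 − N_1 = 37 − 4 = 33.

33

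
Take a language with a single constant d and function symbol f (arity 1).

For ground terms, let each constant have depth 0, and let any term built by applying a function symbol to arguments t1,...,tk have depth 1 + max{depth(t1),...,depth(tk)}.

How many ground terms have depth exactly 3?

Count level by level. With function symbols f/1, the terms of depth ≤ k are the 1 constant together with each function applied to depth-≤(k−1) tuples, so N_k = 1 + N_{k-1}.
N_0 = 1
N_1 = 1 + 1 = 2
N_2 = 1 + 2 = 3
N_3 = 1 + 3 = 4
Terms of depth exactly 3: N_3 − N_2 = 4 − 3 = 1.

1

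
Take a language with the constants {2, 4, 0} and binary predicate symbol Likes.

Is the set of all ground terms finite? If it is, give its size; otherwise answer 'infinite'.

3

There are no function symbols, so every ground term is one of the 3 constants.
The Herbrand universe is {2, 4, 0}, which is finite with 3 elements.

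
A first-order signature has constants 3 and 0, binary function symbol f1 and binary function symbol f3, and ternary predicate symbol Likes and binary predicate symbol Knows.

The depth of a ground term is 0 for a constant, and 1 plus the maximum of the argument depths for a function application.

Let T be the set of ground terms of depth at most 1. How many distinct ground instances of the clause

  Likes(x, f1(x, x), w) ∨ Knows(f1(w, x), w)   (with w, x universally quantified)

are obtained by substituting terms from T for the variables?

100

Ground terms of depth ≤ 1:
  Write N_k for the number of ground terms of depth ≤ k. A term of depth ≤ k is either a constant or a function symbol applied to arguments of depth ≤ k−1, so N_k = 2 + N_{k-1}^2 + N_{k-1}^2.
  N_0 = 2
  N_1 = 2 + 2^2 + 2^2 = 10
  Explicitly: 3, 0, f1(3, 3), f1(3, 0), f1(0, 3), f1(0, 0), f3(3, 3), f3(3, 0), f3(0, 3), f3(0, 0).
So there are 10 ground terms available for substitution.
The clause has 2 distinct variables (w, x), each appearing in the body. In the free term algebra distinct substitutions yield syntactically distinct ground instances.
Number of ground instances = 10^2 = 100.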